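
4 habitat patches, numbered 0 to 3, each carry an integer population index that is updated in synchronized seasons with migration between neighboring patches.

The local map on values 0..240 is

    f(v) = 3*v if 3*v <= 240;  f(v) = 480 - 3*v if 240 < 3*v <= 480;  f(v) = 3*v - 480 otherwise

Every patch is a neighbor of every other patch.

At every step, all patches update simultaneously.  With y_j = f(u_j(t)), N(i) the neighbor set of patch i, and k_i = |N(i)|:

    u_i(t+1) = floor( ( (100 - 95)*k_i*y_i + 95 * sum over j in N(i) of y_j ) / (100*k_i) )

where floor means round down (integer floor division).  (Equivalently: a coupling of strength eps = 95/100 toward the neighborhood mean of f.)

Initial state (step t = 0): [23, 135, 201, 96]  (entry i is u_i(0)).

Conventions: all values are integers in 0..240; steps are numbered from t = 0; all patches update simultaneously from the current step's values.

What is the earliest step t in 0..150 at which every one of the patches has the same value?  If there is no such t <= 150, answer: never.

Simulating step by step:
t=0: [23, 135, 201, 96]  (not all equal)
t=1: [126, 125, 112, 94]  (not all equal)
t=2: [146, 145, 135, 121]  (not all equal)
t=3: [77, 76, 68, 57]  (not all equal)
t=4: [202, 203, 209, 218]  (not all equal)
t=5: [148, 148, 143, 136]  (not all equal)
t=6: [52, 52, 48, 42]  (not all equal)
t=7: [142, 142, 145, 150]  (not all equal)
t=8: [43, 43, 45, 49]  (not all equal)
t=9: [136, 136, 135, 131]  (not all equal)
t=10: [77, 77, 76, 73]  (not all equal)
t=11: [226, 226, 227, 229]  (not all equal)
t=12: [201, 201, 201, 199]  (not all equal)
t=13: [121, 121, 121, 122]  (not all equal)
t=14: [116, 116, 116, 116]  (all equal)

Answer: 14
Key observation: Synchronization is absorbing here: once all patches are equal they stay equal, and step 14 is the first all-equal step.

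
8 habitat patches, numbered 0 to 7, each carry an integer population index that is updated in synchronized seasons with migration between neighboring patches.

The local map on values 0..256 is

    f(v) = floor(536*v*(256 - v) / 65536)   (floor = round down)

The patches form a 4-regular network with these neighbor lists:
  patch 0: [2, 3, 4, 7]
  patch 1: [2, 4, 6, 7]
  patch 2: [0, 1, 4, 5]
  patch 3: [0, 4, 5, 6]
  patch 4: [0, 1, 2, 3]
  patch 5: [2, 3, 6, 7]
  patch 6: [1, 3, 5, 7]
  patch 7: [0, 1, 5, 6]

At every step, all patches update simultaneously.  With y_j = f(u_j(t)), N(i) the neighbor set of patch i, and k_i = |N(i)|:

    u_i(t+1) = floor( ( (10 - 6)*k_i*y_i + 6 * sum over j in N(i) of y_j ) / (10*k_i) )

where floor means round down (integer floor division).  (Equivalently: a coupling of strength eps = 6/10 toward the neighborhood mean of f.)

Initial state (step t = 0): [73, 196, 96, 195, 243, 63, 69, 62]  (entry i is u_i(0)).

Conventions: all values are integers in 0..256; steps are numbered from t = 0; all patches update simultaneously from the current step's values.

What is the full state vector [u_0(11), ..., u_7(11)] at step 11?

Simulating step by step:
t=0: [73, 196, 96, 195, 243, 63, 69, 62]
t=1: [95, 91, 99, 89, 74, 103, 100, 100]
t=2: [122, 122, 123, 121, 118, 126, 125, 126]
t=3: [133, 133, 133, 133, 133, 133, 133, 133]
t=4: [133, 133, 133, 133, 133, 133, 133, 133]
t=5: [133, 133, 133, 133, 133, 133, 133, 133]
t=6: [133, 133, 133, 133, 133, 133, 133, 133]
t=7: [133, 133, 133, 133, 133, 133, 133, 133]
t=8: [133, 133, 133, 133, 133, 133, 133, 133]
t=9: [133, 133, 133, 133, 133, 133, 133, 133]
t=10: [133, 133, 133, 133, 133, 133, 133, 133]
t=11: [133, 133, 133, 133, 133, 133, 133, 133]

Answer: [133, 133, 133, 133, 133, 133, 133, 133]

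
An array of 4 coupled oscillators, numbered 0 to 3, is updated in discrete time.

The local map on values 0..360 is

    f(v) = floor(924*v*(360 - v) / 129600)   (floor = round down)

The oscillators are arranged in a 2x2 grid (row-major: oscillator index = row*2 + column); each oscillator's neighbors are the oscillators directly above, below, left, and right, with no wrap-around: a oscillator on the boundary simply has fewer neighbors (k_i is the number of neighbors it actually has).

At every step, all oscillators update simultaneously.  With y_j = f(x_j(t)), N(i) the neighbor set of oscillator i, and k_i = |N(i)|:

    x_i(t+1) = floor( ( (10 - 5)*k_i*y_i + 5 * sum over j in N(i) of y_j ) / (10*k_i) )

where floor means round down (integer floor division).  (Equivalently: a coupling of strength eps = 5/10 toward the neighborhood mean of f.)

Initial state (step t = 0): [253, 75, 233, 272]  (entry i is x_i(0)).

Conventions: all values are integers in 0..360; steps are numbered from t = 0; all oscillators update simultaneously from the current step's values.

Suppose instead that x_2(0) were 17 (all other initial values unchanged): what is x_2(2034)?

Answer: x_2(2034) = 219
Key observation: The state at step 5, [220, 220, 220, 220], reappears at step 7: the system is in a cycle of period 2 from step 5 on.  Therefore the state at step 2034 equals the state at step 5 + ((2034 - 5) mod 2) = 6, which is [219, 219, 219, 219].

Derivation:
t=0: [253, 75, 17, 272]
t=1: [144, 166, 111, 133]
t=2: [217, 223, 207, 214]
t=3: [221, 219, 223, 221]
t=4: [218, 219, 218, 218]
t=5: [220, 220, 220, 220]
t=6: [219, 219, 219, 219]
t=7: [220, 220, 220, 220]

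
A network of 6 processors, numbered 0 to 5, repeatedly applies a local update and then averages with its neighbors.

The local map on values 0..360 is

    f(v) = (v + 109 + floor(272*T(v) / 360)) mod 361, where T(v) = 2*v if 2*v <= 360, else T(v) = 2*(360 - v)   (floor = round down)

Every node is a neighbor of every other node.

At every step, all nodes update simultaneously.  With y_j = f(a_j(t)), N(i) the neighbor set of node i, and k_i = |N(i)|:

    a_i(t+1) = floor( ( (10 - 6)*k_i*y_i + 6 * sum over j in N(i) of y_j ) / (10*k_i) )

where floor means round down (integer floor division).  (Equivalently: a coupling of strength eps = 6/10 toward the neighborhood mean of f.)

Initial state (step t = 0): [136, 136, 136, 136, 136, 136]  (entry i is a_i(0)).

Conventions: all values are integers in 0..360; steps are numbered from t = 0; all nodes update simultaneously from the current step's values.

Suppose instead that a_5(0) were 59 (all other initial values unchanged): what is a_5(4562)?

Answer: a_5(4562) = 193
Key observation: The state at step 9, [193, 193, 193, 193, 193, 193], reappears at step 10: the system is in a cycle of period 1 from step 9 on.  Therefore the state at step 4562 equals the state at step 9 + ((4562 - 9) mod 1) = 9, which is [193, 193, 193, 193, 193, 193].

Derivation:
t=0: [136, 136, 136, 136, 136, 59]
t=1: [109, 109, 109, 109, 109, 156]
t=2: [35, 35, 35, 35, 35, 68]
t=3: [205, 205, 205, 205, 205, 229]
t=4: [185, 185, 185, 185, 185, 181]
t=5: [197, 197, 197, 197, 197, 197]
t=6: [191, 191, 191, 191, 191, 191]
t=7: [194, 194, 194, 194, 194, 194]
t=8: [192, 192, 192, 192, 192, 192]
t=9: [193, 193, 193, 193, 193, 193]
t=10: [193, 193, 193, 193, 193, 193]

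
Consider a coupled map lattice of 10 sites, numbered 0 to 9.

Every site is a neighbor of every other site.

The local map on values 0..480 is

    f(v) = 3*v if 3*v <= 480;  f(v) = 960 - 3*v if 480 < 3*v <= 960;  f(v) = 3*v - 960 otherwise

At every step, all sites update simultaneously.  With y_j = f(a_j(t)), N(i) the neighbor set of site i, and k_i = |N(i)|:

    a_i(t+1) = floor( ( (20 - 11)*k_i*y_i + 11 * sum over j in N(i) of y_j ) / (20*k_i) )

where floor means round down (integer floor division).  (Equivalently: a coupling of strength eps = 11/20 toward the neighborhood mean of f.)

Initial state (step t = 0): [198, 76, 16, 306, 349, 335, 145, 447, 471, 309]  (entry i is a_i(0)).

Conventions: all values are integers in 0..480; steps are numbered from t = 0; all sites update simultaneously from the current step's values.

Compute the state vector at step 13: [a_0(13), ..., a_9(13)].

Answer: [284, 246, 246, 237, 301, 230, 211, 248, 249, 248]

Derivation:
t=0: [198, 76, 16, 306, 349, 335, 145, 447, 471, 309]
t=1: [271, 218, 148, 145, 163, 146, 298, 277, 305, 142]
t=2: [234, 296, 350, 346, 360, 347, 203, 227, 195, 343]
t=3: [208, 136, 143, 138, 155, 139, 244, 216, 254, 135]
t=4: [351, 379, 387, 381, 401, 382, 309, 342, 297, 378]
t=5: [123, 155, 165, 158, 181, 159, 99, 112, 113, 154]
t=6: [394, 431, 431, 434, 412, 436, 366, 381, 382, 430]
t=7: [250, 293, 293, 297, 271, 299, 218, 235, 236, 292]
t=8: [176, 126, 126, 121, 151, 119, 213, 193, 192, 127]
t=9: [401, 380, 380, 375, 410, 372, 358, 382, 383, 382]
t=10: [208, 184, 184, 178, 219, 174, 158, 186, 187, 186]
t=11: [374, 402, 402, 409, 362, 414, 428, 400, 399, 400]
t=12: [207, 240, 240, 248, 193, 254, 270, 238, 237, 238]
t=13: [284, 246, 246, 237, 301, 230, 211, 248, 249, 248]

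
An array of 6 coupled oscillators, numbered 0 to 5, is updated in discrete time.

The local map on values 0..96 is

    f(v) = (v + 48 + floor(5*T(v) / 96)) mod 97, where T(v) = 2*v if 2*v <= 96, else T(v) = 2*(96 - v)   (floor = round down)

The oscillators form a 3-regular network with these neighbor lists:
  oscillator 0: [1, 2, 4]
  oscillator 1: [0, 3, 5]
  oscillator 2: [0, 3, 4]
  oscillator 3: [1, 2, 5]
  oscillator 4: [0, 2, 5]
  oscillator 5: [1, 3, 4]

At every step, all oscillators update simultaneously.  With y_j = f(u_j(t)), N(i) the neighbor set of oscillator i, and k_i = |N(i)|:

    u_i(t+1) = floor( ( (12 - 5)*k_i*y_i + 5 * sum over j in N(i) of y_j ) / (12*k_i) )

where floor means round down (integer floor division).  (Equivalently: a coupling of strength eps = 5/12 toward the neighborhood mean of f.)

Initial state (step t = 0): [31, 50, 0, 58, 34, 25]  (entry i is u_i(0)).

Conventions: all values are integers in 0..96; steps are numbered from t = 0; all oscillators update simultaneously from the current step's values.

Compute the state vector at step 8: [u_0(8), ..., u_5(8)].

Simulating step by step:
t=0: [31, 50, 0, 58, 34, 25]
t=1: [67, 26, 52, 24, 78, 57]
t=2: [27, 59, 21, 56, 23, 32]
t=3: [66, 31, 63, 29, 74, 61]
t=4: [29, 63, 27, 62, 22, 35]
t=5: [69, 35, 68, 34, 75, 64]
t=6: [31, 67, 31, 66, 24, 38]
t=7: [72, 38, 72, 38, 78, 67]
t=8: [34, 70, 34, 70, 27, 41]

Answer: [34, 70, 34, 70, 27, 41]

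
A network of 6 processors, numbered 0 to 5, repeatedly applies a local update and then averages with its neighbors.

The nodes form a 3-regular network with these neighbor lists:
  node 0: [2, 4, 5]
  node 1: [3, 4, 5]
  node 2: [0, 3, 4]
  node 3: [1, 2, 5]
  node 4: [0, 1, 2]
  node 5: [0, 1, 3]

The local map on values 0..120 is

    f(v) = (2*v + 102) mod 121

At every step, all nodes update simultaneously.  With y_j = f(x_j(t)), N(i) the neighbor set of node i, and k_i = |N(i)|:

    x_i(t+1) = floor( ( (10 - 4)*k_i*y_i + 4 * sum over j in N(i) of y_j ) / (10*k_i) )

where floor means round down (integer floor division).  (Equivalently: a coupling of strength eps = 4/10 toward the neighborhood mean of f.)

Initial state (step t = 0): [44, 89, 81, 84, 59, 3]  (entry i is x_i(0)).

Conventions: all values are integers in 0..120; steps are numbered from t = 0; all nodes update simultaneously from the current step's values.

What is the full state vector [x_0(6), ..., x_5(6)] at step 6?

Answer: [24, 40, 72, 92, 42, 51]

Derivation:
t=0: [44, 89, 81, 84, 59, 3]
t=1: [71, 54, 39, 39, 76, 82]
t=2: [13, 66, 45, 58, 27, 34]
t=3: [24, 91, 61, 89, 46, 58]
t=4: [53, 52, 80, 55, 67, 72]
t=5: [70, 79, 51, 69, 94, 37]
t=6: [24, 40, 72, 92, 42, 51]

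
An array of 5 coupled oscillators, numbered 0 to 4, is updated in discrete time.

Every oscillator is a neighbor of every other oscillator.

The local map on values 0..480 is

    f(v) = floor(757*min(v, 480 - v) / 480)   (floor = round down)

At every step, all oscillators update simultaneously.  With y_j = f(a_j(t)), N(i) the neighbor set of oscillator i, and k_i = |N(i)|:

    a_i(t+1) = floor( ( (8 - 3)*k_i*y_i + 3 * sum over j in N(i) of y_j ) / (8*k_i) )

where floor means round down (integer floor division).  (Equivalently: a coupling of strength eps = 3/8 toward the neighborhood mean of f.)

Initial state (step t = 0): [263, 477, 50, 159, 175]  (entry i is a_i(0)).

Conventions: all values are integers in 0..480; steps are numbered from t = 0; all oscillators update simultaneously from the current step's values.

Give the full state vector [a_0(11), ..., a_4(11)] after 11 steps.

Answer: [336, 343, 349, 335, 333]

Derivation:
t=0: [263, 477, 50, 159, 175]
t=1: [270, 91, 130, 221, 235]
t=2: [306, 206, 239, 315, 327]
t=3: [283, 310, 338, 276, 266]
t=4: [301, 279, 255, 307, 315]
t=5: [288, 307, 327, 283, 277]
t=6: [295, 279, 263, 300, 305]
t=7: [295, 309, 322, 291, 287]
t=8: [286, 275, 264, 290, 293]
t=9: [308, 317, 326, 305, 302]
t=10: [268, 260, 252, 270, 272]
t=11: [336, 343, 349, 335, 333]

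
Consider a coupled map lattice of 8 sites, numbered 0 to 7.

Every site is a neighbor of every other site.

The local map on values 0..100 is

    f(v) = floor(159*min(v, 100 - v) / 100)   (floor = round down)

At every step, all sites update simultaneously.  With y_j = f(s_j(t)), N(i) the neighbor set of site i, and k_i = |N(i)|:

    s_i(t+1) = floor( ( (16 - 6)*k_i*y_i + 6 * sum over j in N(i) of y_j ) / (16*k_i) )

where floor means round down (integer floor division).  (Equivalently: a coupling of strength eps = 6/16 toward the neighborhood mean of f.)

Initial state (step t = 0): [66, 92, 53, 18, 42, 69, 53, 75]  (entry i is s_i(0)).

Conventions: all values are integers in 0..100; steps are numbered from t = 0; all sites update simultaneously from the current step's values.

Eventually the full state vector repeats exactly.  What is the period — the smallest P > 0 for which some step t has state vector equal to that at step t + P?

Answer: 4
Key observation: The state at step 25, [66, 66, 66, 66, 66, 66, 66, 66], reappears at step 29 — and no state repeats earlier — so the cycle the system enters has period 4.

Derivation:
t=0: [66, 92, 53, 18, 42, 69, 53, 75]
t=1: [52, 28, 63, 37, 58, 49, 63, 43]
t=2: [70, 52, 60, 60, 64, 71, 60, 65]
t=3: [52, 68, 61, 61, 57, 51, 61, 56]
t=4: [71, 56, 63, 63, 67, 72, 63, 67]
t=5: [49, 62, 56, 56, 53, 48, 56, 53]
t=6: [74, 64, 69, 69, 72, 73, 69, 72]
t=7: [43, 52, 48, 48, 45, 44, 48, 45]
t=8: [70, 74, 74, 74, 71, 70, 74, 71]
t=9: [45, 42, 42, 42, 45, 45, 42, 45]
t=10: [69, 67, 67, 67, 69, 69, 67, 69]
t=11: [49, 51, 51, 51, 49, 49, 51, 49]
t=12: [77, 77, 77, 77, 77, 77, 77, 77]
t=13: [36, 36, 36, 36, 36, 36, 36, 36]
t=14: [57, 57, 57, 57, 57, 57, 57, 57]
t=15: [68, 68, 68, 68, 68, 68, 68, 68]
t=16: [50, 50, 50, 50, 50, 50, 50, 50]
t=17: [79, 79, 79, 79, 79, 79, 79, 79]
t=18: [33, 33, 33, 33, 33, 33, 33, 33]
t=19: [52, 52, 52, 52, 52, 52, 52, 52]
t=20: [76, 76, 76, 76, 76, 76, 76, 76]
t=21: [38, 38, 38, 38, 38, 38, 38, 38]
t=22: [60, 60, 60, 60, 60, 60, 60, 60]
t=23: [63, 63, 63, 63, 63, 63, 63, 63]
t=24: [58, 58, 58, 58, 58, 58, 58, 58]
t=25: [66, 66, 66, 66, 66, 66, 66, 66]
t=26: [54, 54, 54, 54, 54, 54, 54, 54]
t=27: [73, 73, 73, 73, 73, 73, 73, 73]
t=28: [42, 42, 42, 42, 42, 42, 42, 42]
t=29: [66, 66, 66, 66, 66, 66, 66, 66]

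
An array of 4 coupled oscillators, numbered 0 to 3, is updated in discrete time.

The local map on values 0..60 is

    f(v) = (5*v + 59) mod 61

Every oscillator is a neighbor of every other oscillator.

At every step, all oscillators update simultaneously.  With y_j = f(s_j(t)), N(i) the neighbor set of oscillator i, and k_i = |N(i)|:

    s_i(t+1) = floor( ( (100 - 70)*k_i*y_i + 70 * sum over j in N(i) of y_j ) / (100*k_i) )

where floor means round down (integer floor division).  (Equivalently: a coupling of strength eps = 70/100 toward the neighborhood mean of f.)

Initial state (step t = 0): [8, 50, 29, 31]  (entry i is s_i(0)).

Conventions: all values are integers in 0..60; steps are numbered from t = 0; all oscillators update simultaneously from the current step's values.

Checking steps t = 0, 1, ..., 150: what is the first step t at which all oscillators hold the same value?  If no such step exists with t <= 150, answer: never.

Answer: 3
Key observation: Synchronization is absorbing here: once all oscillators are equal they stay equal, and step 3 is the first all-equal step.

Derivation:
t=0: [8, 50, 29, 31]  (not all equal)
t=1: [24, 22, 23, 24]  (not all equal)
t=2: [53, 52, 53, 53]  (not all equal)
t=3: [17, 17, 17, 17]  (all equal)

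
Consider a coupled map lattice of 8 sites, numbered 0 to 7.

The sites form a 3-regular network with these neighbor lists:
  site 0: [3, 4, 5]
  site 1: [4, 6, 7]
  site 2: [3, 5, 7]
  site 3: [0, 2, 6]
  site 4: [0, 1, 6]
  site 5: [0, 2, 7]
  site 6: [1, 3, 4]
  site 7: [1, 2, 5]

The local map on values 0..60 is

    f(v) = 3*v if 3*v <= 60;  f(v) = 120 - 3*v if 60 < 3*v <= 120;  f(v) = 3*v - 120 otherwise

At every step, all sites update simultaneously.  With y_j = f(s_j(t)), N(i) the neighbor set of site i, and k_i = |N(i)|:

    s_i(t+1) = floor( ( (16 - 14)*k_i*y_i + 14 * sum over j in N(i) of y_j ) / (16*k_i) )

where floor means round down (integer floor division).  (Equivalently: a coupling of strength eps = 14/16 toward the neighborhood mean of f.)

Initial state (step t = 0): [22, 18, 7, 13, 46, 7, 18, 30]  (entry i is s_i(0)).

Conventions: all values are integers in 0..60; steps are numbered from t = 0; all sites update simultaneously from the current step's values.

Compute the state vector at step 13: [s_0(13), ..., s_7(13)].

Answer: [46, 45, 44, 38, 43, 43, 43, 42]

Derivation:
t=0: [22, 18, 7, 13, 46, 7, 18, 30]
t=1: [29, 36, 28, 42, 49, 33, 39, 31]
t=2: [19, 18, 20, 21, 17, 30, 13, 23]
t=3: [47, 47, 47, 52, 50, 52, 52, 48]
t=4: [32, 28, 30, 27, 26, 23, 29, 25]
t=5: [41, 39, 43, 30, 32, 35, 38, 39]
t=6: [20, 10, 15, 9, 6, 6, 17, 8]
t=7: [25, 30, 25, 48, 43, 39, 28, 30]
t=8: [16, 25, 22, 39, 33, 35, 22, 26]
t=9: [17, 39, 24, 45, 45, 43, 26, 38]
t=10: [17, 18, 14, 43, 29, 31, 14, 18]
t=11: [26, 44, 31, 40, 47, 46, 33, 42]
t=12: [16, 15, 10, 26, 24, 24, 12, 17]
t=13: [46, 45, 44, 38, 43, 43, 43, 42]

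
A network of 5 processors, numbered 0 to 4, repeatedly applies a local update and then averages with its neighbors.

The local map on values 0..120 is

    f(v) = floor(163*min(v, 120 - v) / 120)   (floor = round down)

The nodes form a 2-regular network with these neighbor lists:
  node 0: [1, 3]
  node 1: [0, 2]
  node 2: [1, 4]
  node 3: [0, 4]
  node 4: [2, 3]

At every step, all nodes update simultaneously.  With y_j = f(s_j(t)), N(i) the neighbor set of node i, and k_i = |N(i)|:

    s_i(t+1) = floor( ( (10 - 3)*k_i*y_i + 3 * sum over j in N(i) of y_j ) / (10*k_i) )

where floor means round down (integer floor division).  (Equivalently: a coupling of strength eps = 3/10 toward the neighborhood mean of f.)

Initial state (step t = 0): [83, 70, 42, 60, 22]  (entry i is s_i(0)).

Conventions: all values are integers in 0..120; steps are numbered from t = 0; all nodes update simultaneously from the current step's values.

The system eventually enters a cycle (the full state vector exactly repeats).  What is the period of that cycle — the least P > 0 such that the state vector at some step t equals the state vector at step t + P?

Answer: 4
Key observation: The state at step 22, [77, 77, 77, 77, 77], reappears at step 26 — and no state repeats earlier — so the cycle the system enters has period 4.

Derivation:
t=0: [83, 70, 42, 60, 22]
t=1: [57, 62, 54, 68, 41]
t=2: [76, 77, 71, 68, 59]
t=3: [60, 59, 66, 69, 76]
t=4: [79, 79, 71, 69, 62]
t=5: [57, 56, 66, 68, 74]
t=6: [75, 75, 71, 69, 64]
t=7: [62, 61, 66, 68, 73]
t=8: [77, 78, 72, 70, 65]
t=9: [59, 58, 65, 66, 71]
t=10: [78, 77, 73, 73, 68]
t=11: [58, 58, 63, 63, 67]
t=12: [77, 77, 76, 76, 72]
t=13: [58, 58, 59, 59, 63]
t=14: [78, 78, 79, 79, 77]
t=15: [56, 56, 55, 55, 57]
t=16: [75, 75, 74, 74, 76]
t=17: [61, 61, 61, 61, 59]
t=18: [80, 80, 80, 80, 80]
t=19: [54, 54, 54, 54, 54]
t=20: [73, 73, 73, 73, 73]
t=21: [63, 63, 63, 63, 63]
t=22: [77, 77, 77, 77, 77]
t=23: [58, 58, 58, 58, 58]
t=24: [78, 78, 78, 78, 78]
t=25: [57, 57, 57, 57, 57]
t=26: [77, 77, 77, 77, 77]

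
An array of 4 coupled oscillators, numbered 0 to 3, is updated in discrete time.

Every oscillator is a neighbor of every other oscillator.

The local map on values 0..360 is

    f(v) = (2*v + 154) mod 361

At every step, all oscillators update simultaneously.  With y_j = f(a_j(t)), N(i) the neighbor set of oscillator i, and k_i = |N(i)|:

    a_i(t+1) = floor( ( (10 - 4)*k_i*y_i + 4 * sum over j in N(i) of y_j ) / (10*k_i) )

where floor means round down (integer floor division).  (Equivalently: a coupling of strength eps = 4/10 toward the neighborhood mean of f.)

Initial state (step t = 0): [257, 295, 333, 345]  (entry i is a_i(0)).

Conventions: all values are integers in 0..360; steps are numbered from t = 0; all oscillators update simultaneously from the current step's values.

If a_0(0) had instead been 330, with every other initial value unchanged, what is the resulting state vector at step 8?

Answer: [247, 205, 248, 256]
Key observation: This trace re-runs the system from the modified initial state.

Derivation:
t=0: [330, 295, 333, 345]
t=1: [87, 54, 90, 101]
t=2: [323, 292, 326, 336]
t=3: [74, 45, 76, 86]
t=4: [298, 270, 299, 309]
t=5: [71, 214, 72, 82]
t=6: [289, 254, 290, 299]
t=7: [51, 187, 52, 61]
t=8: [247, 205, 248, 256]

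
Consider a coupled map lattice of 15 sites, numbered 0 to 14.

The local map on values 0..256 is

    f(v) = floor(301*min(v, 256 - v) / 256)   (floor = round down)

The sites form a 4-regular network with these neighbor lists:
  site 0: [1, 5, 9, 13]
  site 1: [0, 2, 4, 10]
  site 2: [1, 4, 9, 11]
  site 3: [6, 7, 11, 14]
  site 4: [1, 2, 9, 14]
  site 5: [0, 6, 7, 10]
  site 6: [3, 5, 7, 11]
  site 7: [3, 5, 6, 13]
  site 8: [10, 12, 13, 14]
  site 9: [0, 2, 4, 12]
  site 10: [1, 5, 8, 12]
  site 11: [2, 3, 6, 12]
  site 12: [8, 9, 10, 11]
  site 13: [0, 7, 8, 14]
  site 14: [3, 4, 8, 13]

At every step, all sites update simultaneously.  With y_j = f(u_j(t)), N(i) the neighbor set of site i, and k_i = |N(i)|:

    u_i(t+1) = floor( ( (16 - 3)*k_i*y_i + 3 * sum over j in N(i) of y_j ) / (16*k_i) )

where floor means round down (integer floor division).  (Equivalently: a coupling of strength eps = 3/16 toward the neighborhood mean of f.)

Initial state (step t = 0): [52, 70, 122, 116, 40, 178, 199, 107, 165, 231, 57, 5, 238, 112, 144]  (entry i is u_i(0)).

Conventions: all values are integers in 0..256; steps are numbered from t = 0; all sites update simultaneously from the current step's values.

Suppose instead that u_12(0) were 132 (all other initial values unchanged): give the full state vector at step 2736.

Answer: [141, 130, 136, 142, 141, 134, 136, 141, 134, 140, 127, 135, 134, 144, 142]
Key observation: The state at step 13, [135, 146, 140, 134, 135, 142, 140, 135, 142, 136, 148, 141, 142, 132, 134], reappears at step 15: the system is in a cycle of period 2 from step 13 on.  Therefore the state at step 2736 equals the state at step 13 + ((2736 - 13) mod 2) = 14, which is [141, 130, 136, 142, 141, 134, 136, 141, 134, 140, 127, 135, 134, 144, 142].

Derivation:
t=0: [52, 70, 122, 116, 40, 178, 199, 107, 165, 231, 57, 5, 132, 112, 144]
t=1: [65, 81, 123, 125, 56, 88, 71, 121, 108, 42, 74, 27, 127, 126, 126]
t=2: [80, 94, 128, 137, 73, 101, 87, 137, 127, 60, 92, 49, 134, 143, 142]
t=3: [96, 109, 136, 133, 90, 116, 104, 135, 145, 79, 112, 71, 134, 131, 132]
t=4: [114, 126, 133, 140, 109, 134, 122, 141, 132, 98, 131, 93, 136, 143, 142]
t=5: [134, 146, 140, 134, 129, 142, 140, 135, 143, 119, 145, 115, 138, 132, 134]
t=6: [141, 130, 136, 142, 146, 134, 136, 141, 133, 139, 130, 135, 137, 144, 142]
t=7: [135, 146, 140, 134, 131, 142, 140, 135, 142, 136, 147, 141, 139, 132, 134]
t=8: [141, 130, 136, 142, 144, 134, 136, 141, 134, 140, 129, 135, 136, 144, 142]
t=9: [135, 146, 140, 134, 132, 142, 140, 135, 142, 136, 148, 141, 141, 132, 134]
t=10: [141, 130, 136, 142, 143, 134, 136, 141, 134, 140, 127, 135, 134, 144, 142]
t=11: [135, 146, 140, 134, 133, 142, 140, 135, 142, 136, 148, 141, 142, 132, 134]
t=12: [141, 130, 136, 142, 142, 134, 136, 141, 134, 140, 127, 135, 134, 144, 142]
t=13: [135, 146, 140, 134, 135, 142, 140, 135, 142, 136, 148, 141, 142, 132, 134]
t=14: [141, 130, 136, 142, 141, 134, 136, 141, 134, 140, 127, 135, 134, 144, 142]
t=15: [135, 146, 140, 134, 135, 142, 140, 135, 142, 136, 148, 141, 142, 132, 134]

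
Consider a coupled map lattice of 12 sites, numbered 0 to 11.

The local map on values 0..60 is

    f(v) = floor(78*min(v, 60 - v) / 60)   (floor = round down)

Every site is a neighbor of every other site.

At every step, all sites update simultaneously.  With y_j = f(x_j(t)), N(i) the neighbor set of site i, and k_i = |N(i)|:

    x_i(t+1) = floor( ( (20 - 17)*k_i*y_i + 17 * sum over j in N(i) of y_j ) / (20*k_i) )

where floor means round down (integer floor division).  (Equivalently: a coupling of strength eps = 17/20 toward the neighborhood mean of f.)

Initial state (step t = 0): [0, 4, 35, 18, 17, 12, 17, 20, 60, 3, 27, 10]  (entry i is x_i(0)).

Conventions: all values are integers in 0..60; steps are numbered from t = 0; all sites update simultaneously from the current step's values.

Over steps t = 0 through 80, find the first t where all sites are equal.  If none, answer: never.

Simulating step by step:
t=0: [0, 4, 35, 18, 17, 12, 17, 20, 60, 3, 27, 10]  (not all equal)
t=1: [15, 15, 17, 16, 16, 16, 16, 17, 15, 15, 17, 16]  (not all equal)
t=2: [20, 20, 20, 20, 20, 20, 20, 20, 20, 20, 20, 20]  (all equal)

Answer: 2
Key observation: Synchronization is absorbing here: once all sites are equal they stay equal, and step 2 is the first all-equal step.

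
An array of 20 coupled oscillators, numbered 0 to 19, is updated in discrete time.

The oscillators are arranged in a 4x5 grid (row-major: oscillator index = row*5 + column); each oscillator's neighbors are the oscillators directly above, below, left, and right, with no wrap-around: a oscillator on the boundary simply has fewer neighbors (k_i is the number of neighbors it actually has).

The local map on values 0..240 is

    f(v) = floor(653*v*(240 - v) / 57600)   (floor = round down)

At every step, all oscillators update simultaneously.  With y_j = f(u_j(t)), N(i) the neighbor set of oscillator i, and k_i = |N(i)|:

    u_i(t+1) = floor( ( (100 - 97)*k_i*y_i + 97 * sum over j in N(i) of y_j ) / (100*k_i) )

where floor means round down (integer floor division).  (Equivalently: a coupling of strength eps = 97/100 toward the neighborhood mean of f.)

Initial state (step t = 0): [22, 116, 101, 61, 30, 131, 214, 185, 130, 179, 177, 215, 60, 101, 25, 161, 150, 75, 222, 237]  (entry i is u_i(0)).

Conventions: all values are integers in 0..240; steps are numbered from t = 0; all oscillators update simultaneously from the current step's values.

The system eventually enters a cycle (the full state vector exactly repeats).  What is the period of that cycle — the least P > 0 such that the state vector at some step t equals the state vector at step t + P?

Answer: 2
Key observation: The state at step 7, [150, 150, 150, 150, 150, 150, 150, 150, 150, 150, 150, 150, 150, 150, 150, 150, 150, 150, 150, 151], reappears at step 9 — and no state repeats earlier — so the cycle the system enters has period 2.

Derivation:
t=0: [22, 116, 101, 61, 30, 131, 214, 185, 130, 179, 177, 215, 60, 101, 25, 161, 150, 75, 222, 237]
t=1: [158, 94, 134, 130, 121, 83, 122, 126, 130, 98, 121, 114, 118, 99, 95, 139, 115, 107, 100, 51]
t=2: [150, 156, 159, 162, 159, 157, 156, 162, 159, 160, 156, 162, 160, 159, 141, 162, 160, 161, 143, 155]
t=3: [147, 148, 144, 145, 144, 149, 145, 146, 144, 149, 144, 146, 144, 151, 147, 146, 143, 148, 146, 157]
t=4: [153, 155, 155, 156, 154, 155, 154, 155, 154, 155, 154, 156, 154, 155, 150, 156, 154, 155, 151, 154]
t=5: [149, 149, 148, 149, 148, 149, 148, 149, 148, 150, 148, 149, 148, 151, 149, 149, 148, 150, 149, 152]
t=6: [153, 153, 153, 153, 153, 153, 153, 153, 152, 153, 153, 153, 152, 153, 152, 153, 153, 153, 152, 152]
t=7: [150, 150, 150, 150, 150, 150, 150, 150, 150, 150, 150, 150, 150, 150, 150, 150, 150, 150, 150, 151]
t=8: [153, 153, 153, 153, 153, 153, 153, 153, 153, 153, 153, 153, 153, 153, 152, 153, 153, 153, 152, 152]
t=9: [150, 150, 150, 150, 150, 150, 150, 150, 150, 150, 150, 150, 150, 150, 150, 150, 150, 150, 150, 151]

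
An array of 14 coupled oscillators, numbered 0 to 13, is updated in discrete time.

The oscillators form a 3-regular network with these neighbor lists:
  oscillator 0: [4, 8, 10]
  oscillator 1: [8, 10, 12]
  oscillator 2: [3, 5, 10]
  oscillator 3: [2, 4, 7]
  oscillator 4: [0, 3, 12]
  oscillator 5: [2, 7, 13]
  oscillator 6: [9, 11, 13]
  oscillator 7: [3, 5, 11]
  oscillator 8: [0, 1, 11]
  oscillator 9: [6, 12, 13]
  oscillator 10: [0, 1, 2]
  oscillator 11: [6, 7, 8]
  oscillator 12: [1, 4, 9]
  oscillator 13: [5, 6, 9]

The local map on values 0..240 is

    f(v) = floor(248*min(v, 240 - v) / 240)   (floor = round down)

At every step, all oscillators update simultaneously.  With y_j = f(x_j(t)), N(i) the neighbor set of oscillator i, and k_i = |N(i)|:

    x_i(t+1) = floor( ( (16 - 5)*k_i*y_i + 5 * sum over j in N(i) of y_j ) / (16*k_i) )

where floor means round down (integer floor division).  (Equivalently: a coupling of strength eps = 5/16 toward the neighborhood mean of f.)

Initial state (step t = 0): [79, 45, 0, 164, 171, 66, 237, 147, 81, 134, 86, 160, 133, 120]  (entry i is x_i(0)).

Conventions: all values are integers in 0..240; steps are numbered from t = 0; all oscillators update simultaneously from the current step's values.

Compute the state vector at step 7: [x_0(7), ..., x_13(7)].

Answer: [83, 84, 72, 79, 86, 80, 86, 82, 83, 93, 77, 83, 93, 88]

Derivation:
t=0: [79, 45, 0, 164, 171, 66, 237, 147, 81, 134, 86, 160, 133, 120]
t=1: [80, 60, 24, 71, 76, 69, 34, 89, 78, 99, 73, 75, 99, 104]
t=2: [80, 69, 39, 70, 80, 71, 53, 85, 78, 95, 69, 74, 95, 95]
t=3: [80, 74, 50, 71, 82, 73, 65, 82, 78, 93, 68, 75, 93, 90]
t=4: [80, 77, 57, 73, 83, 75, 73, 81, 79, 92, 69, 77, 92, 88]
t=5: [81, 80, 63, 75, 84, 77, 79, 81, 80, 92, 71, 79, 92, 87]
t=6: [82, 82, 68, 77, 85, 79, 83, 81, 82, 92, 74, 81, 92, 87]
t=7: [83, 84, 72, 79, 86, 80, 86, 82, 83, 93, 77, 83, 93, 88]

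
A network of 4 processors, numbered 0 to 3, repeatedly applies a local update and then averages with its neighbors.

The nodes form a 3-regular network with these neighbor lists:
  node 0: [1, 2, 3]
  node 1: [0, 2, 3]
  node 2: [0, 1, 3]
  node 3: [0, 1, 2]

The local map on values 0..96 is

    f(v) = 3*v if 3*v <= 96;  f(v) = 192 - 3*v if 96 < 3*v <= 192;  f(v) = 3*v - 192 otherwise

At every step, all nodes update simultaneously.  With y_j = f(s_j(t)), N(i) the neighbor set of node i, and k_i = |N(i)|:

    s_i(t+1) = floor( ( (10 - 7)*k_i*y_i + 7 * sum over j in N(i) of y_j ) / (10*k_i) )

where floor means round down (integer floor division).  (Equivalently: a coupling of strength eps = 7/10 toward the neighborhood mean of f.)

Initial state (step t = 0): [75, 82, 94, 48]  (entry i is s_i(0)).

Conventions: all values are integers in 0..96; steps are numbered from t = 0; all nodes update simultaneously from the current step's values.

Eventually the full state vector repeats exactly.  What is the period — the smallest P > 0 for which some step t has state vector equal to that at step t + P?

Answer: 2
Key observation: The state at step 3, [72, 72, 72, 72], reappears at step 5 — and no state repeats earlier — so the cycle the system enters has period 2.

Derivation:
t=0: [75, 82, 94, 48]
t=1: [54, 56, 58, 55]
t=2: [25, 24, 24, 24]
t=3: [72, 72, 72, 72]
t=4: [24, 24, 24, 24]
t=5: [72, 72, 72, 72]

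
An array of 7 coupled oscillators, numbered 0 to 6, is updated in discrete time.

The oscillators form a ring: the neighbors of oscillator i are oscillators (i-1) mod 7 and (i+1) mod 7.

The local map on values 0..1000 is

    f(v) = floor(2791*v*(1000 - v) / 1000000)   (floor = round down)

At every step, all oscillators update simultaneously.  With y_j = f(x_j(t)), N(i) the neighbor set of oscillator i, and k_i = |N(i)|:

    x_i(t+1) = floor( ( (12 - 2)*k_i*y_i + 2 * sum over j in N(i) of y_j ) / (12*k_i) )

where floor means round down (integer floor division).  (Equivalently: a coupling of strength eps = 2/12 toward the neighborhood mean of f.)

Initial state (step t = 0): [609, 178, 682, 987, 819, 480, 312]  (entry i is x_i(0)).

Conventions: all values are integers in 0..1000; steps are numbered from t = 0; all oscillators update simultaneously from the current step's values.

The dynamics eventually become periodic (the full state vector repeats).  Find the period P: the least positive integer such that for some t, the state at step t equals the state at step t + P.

Simulating step by step:
t=0: [609, 178, 682, 987, 819, 480, 312]
t=1: [637, 445, 541, 114, 405, 664, 612]
t=2: [650, 685, 658, 347, 635, 629, 657]
t=3: [630, 606, 626, 632, 645, 648, 630]
t=4: [651, 663, 653, 648, 639, 637, 648]
t=5: [633, 624, 631, 636, 642, 644, 636]
t=6: [648, 653, 649, 645, 641, 639, 645]
t=7: [635, 632, 635, 638, 641, 642, 639]
t=8: [646, 648, 646, 644, 642, 641, 643]
t=9: [638, 636, 637, 639, 640, 641, 640]
t=10: [644, 645, 644, 643, 642, 642, 643]
t=11: [639, 639, 639, 640, 640, 640, 640]
t=12: [643, 643, 643, 643, 643, 643, 643]
t=13: [640, 640, 640, 640, 640, 640, 640]
t=14: [643, 643, 643, 643, 643, 643, 643]

Answer: 2
Key observation: The state at step 12, [643, 643, 643, 643, 643, 643, 643], reappears at step 14 — and no state repeats earlier — so the cycle the system enters has period 2.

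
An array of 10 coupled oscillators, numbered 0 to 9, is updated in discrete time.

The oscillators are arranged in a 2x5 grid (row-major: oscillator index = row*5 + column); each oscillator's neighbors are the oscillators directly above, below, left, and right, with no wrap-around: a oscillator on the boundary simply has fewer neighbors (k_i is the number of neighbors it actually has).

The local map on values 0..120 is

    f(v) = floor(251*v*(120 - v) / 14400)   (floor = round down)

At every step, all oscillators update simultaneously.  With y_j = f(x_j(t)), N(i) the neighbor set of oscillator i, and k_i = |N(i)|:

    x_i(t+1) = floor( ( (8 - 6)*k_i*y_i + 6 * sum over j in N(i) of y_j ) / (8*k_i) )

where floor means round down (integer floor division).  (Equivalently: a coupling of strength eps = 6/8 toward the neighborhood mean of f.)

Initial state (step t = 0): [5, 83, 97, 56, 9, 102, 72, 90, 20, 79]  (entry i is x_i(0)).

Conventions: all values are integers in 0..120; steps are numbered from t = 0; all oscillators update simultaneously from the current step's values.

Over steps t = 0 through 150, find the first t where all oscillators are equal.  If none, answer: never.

Answer: 4
Key observation: Synchronization is absorbing here: once all oscillators are equal they stay equal, and step 4 is the first all-equal step.

Derivation:
t=0: [5, 83, 97, 56, 9, 102, 72, 90, 20, 79]  (not all equal)
t=1: [34, 40, 50, 37, 48, 34, 48, 44, 49, 33]  (not all equal)
t=2: [51, 56, 56, 58, 53, 53, 55, 59, 55, 57]  (not all equal)
t=3: [61, 61, 62, 61, 61, 61, 61, 62, 62, 61]  (not all equal)
t=4: [62, 62, 62, 62, 62, 62, 62, 62, 62, 62]  (all equal)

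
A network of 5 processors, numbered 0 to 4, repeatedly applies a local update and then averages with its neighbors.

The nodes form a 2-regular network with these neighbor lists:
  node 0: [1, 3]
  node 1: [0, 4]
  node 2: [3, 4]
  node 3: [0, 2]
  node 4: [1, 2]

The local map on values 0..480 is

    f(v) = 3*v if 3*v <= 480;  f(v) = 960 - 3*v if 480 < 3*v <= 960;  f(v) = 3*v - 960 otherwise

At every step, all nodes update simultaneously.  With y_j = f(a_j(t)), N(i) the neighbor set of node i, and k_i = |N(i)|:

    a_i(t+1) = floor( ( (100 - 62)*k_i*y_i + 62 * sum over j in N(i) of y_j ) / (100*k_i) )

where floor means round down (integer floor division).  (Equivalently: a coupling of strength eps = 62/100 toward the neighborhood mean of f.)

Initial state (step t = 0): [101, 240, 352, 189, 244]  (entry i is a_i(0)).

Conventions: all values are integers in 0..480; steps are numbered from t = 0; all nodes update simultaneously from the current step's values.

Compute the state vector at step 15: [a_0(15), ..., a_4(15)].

Simulating step by step:
t=0: [101, 240, 352, 189, 244]
t=1: [311, 255, 228, 273, 190]
t=2: [114, 203, 269, 147, 294]
t=3: [375, 263, 219, 321, 185]
t=4: [116, 241, 241, 146, 300]
t=5: [341, 216, 244, 347, 169]
t=6: [145, 278, 252, 120, 339]
t=7: [315, 200, 206, 334, 123]
t=8: [130, 255, 257, 126, 357]
t=9: [325, 229, 223, 323, 161]
t=10: [93, 256, 261, 98, 356]
t=11: [256, 192, 191, 253, 155]
t=12: [254, 349, 353, 255, 415]
t=13: [162, 182, 186, 166, 165]
t=14: [451, 448, 440, 447, 429]
t=15: [386, 369, 356, 378, 354]

Answer: [386, 369, 356, 378, 354]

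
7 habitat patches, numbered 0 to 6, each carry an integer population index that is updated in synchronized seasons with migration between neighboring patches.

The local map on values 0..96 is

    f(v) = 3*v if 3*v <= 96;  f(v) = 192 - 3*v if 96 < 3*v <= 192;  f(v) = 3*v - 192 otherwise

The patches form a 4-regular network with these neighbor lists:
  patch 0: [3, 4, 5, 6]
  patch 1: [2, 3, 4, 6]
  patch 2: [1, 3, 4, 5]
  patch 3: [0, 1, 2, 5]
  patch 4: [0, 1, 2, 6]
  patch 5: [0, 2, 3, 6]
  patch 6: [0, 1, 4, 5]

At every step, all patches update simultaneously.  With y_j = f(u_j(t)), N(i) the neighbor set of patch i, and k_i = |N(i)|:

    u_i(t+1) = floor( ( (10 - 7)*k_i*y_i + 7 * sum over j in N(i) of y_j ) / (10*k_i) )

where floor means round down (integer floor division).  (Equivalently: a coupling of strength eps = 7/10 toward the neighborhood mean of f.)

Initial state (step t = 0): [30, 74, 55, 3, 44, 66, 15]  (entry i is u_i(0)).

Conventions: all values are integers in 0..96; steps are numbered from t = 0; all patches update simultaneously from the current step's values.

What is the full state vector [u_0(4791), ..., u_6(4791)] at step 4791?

Answer: [55, 57, 57, 57, 55, 57, 55]
Key observation: The state at step 34, [16, 15, 14, 14, 16, 15, 16], reappears at step 39: the system is in a cycle of period 5 from step 34 on.  Therefore the state at step 4791 equals the state at step 34 + ((4791 - 34) mod 5) = 36, which is [55, 57, 57, 57, 55, 57, 55].

Derivation:
t=0: [30, 74, 55, 3, 44, 66, 15]
t=1: [48, 33, 26, 29, 51, 31, 46]
t=2: [62, 73, 78, 80, 59, 74, 63]
t=3: [18, 27, 33, 32, 18, 26, 14]
t=4: [63, 74, 81, 82, 63, 73, 59]
t=5: [18, 30, 35, 35, 18, 29, 15]
t=6: [63, 74, 81, 81, 64, 73, 63]
t=7: [15, 27, 34, 34, 15, 27, 11]
t=8: [57, 69, 78, 78, 57, 69, 54]
t=9: [25, 28, 28, 28, 25, 28, 21]
t=10: [76, 78, 82, 82, 76, 78, 74]
t=11: [39, 43, 46, 46, 39, 43, 36]
t=12: [70, 65, 60, 60, 70, 65, 73]
t=13: [15, 12, 9, 9, 15, 12, 15]
t=14: [40, 36, 33, 33, 40, 36, 41]
t=15: [77, 82, 86, 86, 77, 82, 75]
t=16: [45, 51, 57, 57, 45, 51, 42]
t=17: [49, 40, 33, 33, 49, 40, 53]
t=18: [56, 67, 77, 77, 56, 67, 50]
t=19: [27, 27, 25, 25, 27, 27, 24]
t=20: [78, 77, 78, 78, 78, 77, 78]
t=21: [41, 41, 40, 40, 41, 41, 40]
t=22: [70, 70, 70, 70, 70, 70, 69]
t=23: [17, 17, 18, 18, 17, 17, 17]
t=24: [51, 52, 52, 52, 51, 52, 51]
t=25: [37, 37, 36, 36, 37, 37, 37]
t=26: [81, 82, 82, 82, 81, 82, 81]
t=27: [52, 52, 53, 53, 52, 52, 52]
t=28: [35, 34, 34, 34, 35, 34, 36]
t=29: [87, 88, 89, 89, 87, 88, 87]
t=30: [70, 72, 72, 72, 70, 72, 70]
t=31: [20, 21, 22, 22, 20, 21, 20]
t=32: [61, 63, 63, 63, 61, 63, 61]
t=33: [6, 5, 4, 4, 6, 5, 6]
t=34: [16, 15, 14, 14, 16, 15, 16]
t=35: [46, 45, 44, 44, 46, 45, 46]
t=36: [55, 57, 57, 57, 55, 57, 55]
t=37: [24, 23, 22, 22, 24, 23, 24]
t=38: [70, 69, 68, 68, 70, 69, 70]
t=39: [16, 15, 14, 14, 16, 15, 16]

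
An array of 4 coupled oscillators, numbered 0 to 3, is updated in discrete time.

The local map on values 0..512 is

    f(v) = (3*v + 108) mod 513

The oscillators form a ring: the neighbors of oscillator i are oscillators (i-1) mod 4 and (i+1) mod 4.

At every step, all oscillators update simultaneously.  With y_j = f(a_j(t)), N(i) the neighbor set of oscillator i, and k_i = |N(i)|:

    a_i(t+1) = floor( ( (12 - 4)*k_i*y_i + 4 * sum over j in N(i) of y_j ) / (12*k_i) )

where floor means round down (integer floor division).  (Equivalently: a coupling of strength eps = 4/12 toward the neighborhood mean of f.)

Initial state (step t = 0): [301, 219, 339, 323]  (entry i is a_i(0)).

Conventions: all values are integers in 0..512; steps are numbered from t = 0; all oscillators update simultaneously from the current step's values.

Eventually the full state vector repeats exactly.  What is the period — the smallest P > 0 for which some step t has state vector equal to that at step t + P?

Answer: 18
Key observation: The state at step 50, [290, 355, 100, 105], reappears at step 68 — and no state repeats earlier — so the cycle the system enters has period 18.

Derivation:
t=0: [301, 219, 339, 323]
t=1: [382, 267, 116, 133]
t=2: [302, 378, 454, 452]
t=3: [443, 301, 405, 449]
t=4: [428, 450, 352, 404]
t=5: [365, 372, 213, 280]
t=6: [223, 200, 261, 358]
t=7: [234, 237, 310, 211]
t=8: [287, 255, 97, 203]
t=9: [398, 382, 360, 278]
t=10: [293, 225, 217, 359]
t=11: [387, 300, 235, 226]
t=12: [290, 420, 328, 272]
t=13: [435, 316, 169, 362]
t=14: [291, 101, 101, 193]
t=15: [409, 420, 371, 262]
t=16: [326, 312, 250, 338]
t=17: [59, 79, 249, 131]
t=18: [331, 334, 369, 438]
t=19: [130, 100, 206, 308]
t=20: [401, 390, 211, 122]
t=21: [311, 253, 273, 401]
t=22: [116, 307, 382, 261]
t=23: [367, 116, 215, 366]
t=24: [228, 374, 266, 190]
t=25: [247, 248, 323, 222]
t=26: [324, 290, 134, 238]
t=27: [165, 404, 469, 300]
t=28: [191, 292, 457, 426]
t=29: [250, 417, 440, 343]
t=30: [304, 346, 342, 198]
t=31: [389, 182, 123, 228]
t=32: [236, 215, 388, 307]
t=33: [242, 251, 204, 93]
t=34: [336, 320, 260, 346]
t=35: [87, 105, 277, 157]
t=36: [327, 414, 365, 176]
t=37: [116, 256, 192, 122]
t=38: [443, 346, 253, 420]
t=39: [351, 207, 313, 355]
t=40: [150, 170, 74, 124]
t=41: [127, 132, 317, 382]
t=42: [448, 423, 144, 239]
t=43: [394, 309, 128, 283]
t=44: [251, 132, 403, 422]
t=45: [374, 442, 336, 338]
t=46: [220, 321, 144, 113]
t=47: [252, 77, 100, 345]
t=48: [310, 352, 348, 204]
t=49: [65, 115, 141, 161]
t=50: [290, 355, 100, 105]
t=51: [405, 243, 367, 427]
t=52: [312, 296, 236, 322]
t=53: [100, 375, 290, 85]
t=54: [367, 283, 405, 387]
t=55: [236, 376, 312, 242]
t=56: [290, 193, 100, 267]
t=57: [405, 261, 367, 409]
t=58: [312, 332, 236, 286]
t=59: [100, 105, 290, 355]
t=60: [367, 427, 405, 243]
t=61: [236, 322, 312, 296]
t=62: [290, 85, 100, 375]
t=63: [405, 387, 367, 283]
t=64: [312, 242, 236, 376]
t=65: [100, 267, 290, 193]
t=66: [367, 409, 405, 261]
t=67: [236, 286, 312, 332]
t=68: [290, 355, 100, 105]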